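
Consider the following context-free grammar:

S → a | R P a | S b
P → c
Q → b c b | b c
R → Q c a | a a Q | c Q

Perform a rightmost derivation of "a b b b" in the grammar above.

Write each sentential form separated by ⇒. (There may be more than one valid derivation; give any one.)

S ⇒ S b ⇒ S b b ⇒ S b b b ⇒ a b b b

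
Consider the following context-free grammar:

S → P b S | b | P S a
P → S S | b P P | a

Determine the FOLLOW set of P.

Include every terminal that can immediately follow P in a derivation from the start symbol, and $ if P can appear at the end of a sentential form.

We compute FOLLOW(P) using the standard algorithm.
FOLLOW(S) starts with {$}.
FIRST(P) = {a, b}
FIRST(S) = {a, b}
FOLLOW(P) = {a, b}
FOLLOW(S) = {$, a, b}
Therefore, FOLLOW(P) = {a, b}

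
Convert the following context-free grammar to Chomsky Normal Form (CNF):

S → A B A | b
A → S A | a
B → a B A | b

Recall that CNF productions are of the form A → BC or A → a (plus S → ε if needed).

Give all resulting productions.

S → b; A → a; TA → a; B → b; S → A X0; X0 → B A; A → S A; B → TA X1; X1 → B A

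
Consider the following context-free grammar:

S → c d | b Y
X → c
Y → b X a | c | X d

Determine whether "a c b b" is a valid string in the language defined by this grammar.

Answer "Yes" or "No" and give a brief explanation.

No - no valid derivation exists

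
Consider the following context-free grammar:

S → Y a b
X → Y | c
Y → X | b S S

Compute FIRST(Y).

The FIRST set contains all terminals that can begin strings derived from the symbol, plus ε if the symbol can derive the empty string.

We compute FIRST(Y) using the standard algorithm.
FIRST(S) = {b, c}
FIRST(X) = {b, c}
FIRST(Y) = {b, c}
Therefore, FIRST(Y) = {b, c}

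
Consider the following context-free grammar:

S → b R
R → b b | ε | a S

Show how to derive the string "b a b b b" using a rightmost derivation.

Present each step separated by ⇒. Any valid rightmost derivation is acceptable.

S ⇒ b R ⇒ b a S ⇒ b a b R ⇒ b a b b b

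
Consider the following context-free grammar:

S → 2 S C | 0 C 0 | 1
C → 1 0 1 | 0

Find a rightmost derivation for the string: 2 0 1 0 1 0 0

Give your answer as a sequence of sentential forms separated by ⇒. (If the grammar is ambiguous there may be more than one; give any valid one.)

S ⇒ 2 S C ⇒ 2 S 0 ⇒ 2 0 C 0 0 ⇒ 2 0 1 0 1 0 0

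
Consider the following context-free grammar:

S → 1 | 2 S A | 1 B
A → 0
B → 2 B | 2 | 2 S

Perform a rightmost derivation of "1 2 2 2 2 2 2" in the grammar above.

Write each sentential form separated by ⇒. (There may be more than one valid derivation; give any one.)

S ⇒ 1 B ⇒ 1 2 B ⇒ 1 2 2 B ⇒ 1 2 2 2 B ⇒ 1 2 2 2 2 B ⇒ 1 2 2 2 2 2 B ⇒ 1 2 2 2 2 2 2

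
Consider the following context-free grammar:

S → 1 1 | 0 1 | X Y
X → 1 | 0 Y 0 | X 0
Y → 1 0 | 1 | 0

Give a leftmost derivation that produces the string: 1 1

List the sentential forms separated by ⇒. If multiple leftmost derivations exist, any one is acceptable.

S ⇒ X Y ⇒ 1 Y ⇒ 1 1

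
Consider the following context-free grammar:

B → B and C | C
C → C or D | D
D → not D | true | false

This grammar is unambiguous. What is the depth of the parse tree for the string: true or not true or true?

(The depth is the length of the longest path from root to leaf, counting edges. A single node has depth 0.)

5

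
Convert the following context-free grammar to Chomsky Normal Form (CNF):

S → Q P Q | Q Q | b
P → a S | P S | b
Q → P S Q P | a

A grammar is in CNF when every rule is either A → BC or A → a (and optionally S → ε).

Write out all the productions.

S → b; TA → a; P → b; Q → a; S → Q X0; X0 → P Q; S → Q Q; P → TA S; P → P S; Q → P X1; X1 → S X2; X2 → Q P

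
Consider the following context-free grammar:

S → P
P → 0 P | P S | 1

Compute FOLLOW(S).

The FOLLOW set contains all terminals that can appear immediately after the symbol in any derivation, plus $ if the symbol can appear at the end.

We compute FOLLOW(S) using the standard algorithm.
FOLLOW(S) starts with {$}.
FIRST(P) = {0, 1}
FIRST(S) = {0, 1}
FOLLOW(P) = {$, 0, 1}
FOLLOW(S) = {$, 0, 1}
Therefore, FOLLOW(S) = {$, 0, 1}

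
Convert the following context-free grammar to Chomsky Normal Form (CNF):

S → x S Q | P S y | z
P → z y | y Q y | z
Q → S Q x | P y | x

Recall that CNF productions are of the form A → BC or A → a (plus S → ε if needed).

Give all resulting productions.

TX → x; TY → y; S → z; TZ → z; P → z; Q → x; S → TX X0; X0 → S Q; S → P X1; X1 → S TY; P → TZ TY; P → TY X2; X2 → Q TY; Q → S X3; X3 → Q TX; Q → P TY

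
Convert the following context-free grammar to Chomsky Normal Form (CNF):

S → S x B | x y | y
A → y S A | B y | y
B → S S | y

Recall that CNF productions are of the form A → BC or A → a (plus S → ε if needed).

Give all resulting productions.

TX → x; TY → y; S → y; A → y; B → y; S → S X0; X0 → TX B; S → TX TY; A → TY X1; X1 → S A; A → B TY; B → S S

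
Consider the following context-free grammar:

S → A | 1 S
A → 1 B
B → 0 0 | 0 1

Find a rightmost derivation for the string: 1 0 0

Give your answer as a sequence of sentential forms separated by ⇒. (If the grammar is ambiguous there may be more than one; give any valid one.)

S ⇒ A ⇒ 1 B ⇒ 1 0 0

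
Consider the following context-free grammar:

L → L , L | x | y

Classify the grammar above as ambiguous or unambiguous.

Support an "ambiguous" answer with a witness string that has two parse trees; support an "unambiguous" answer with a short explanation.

Ambiguous - the string 'x , y , x , y , y , x' has two distinct parse trees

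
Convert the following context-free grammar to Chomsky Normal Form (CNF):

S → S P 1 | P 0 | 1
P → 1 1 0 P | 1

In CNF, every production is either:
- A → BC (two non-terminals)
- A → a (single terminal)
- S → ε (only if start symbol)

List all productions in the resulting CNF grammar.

T1 → 1; T0 → 0; S → 1; P → 1; S → S X0; X0 → P T1; S → P T0; P → T1 X1; X1 → T1 X2; X2 → T0 P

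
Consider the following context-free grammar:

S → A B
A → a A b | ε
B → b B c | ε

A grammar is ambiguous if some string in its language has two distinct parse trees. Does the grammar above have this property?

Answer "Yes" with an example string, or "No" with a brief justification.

No - the grammar is unambiguous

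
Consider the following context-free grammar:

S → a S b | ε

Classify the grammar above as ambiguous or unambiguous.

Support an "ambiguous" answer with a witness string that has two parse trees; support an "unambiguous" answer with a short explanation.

Unambiguous - every string in the language has a unique parse tree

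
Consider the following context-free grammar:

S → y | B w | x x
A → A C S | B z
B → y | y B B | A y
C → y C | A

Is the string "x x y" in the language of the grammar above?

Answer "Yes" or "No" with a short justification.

No - no valid derivation exists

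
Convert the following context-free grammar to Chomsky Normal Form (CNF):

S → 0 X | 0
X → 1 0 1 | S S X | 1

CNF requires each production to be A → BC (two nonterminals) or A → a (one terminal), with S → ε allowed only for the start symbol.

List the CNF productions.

T0 → 0; S → 0; T1 → 1; X → 1; S → T0 X; X → T1 X0; X0 → T0 T1; X → S X1; X1 → S X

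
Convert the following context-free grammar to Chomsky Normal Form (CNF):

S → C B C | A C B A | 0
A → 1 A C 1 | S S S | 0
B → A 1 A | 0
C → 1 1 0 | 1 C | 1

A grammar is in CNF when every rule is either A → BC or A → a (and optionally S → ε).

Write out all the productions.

S → 0; T1 → 1; A → 0; B → 0; T0 → 0; C → 1; S → C X0; X0 → B C; S → A X1; X1 → C X2; X2 → B A; A → T1 X3; X3 → A X4; X4 → C T1; A → S X5; X5 → S S; B → A X6; X6 → T1 A; C → T1 X7; X7 → T1 T0; C → T1 C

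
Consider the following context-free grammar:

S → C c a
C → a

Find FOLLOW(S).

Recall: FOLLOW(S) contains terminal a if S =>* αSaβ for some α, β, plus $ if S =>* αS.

We compute FOLLOW(S) using the standard algorithm.
FOLLOW(S) starts with {$}.
FIRST(C) = {a}
FIRST(S) = {a}
FOLLOW(C) = {c}
FOLLOW(S) = {$}
Therefore, FOLLOW(S) = {$}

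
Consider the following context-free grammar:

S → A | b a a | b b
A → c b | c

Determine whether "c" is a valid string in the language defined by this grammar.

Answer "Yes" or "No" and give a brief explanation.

Yes - a valid derivation exists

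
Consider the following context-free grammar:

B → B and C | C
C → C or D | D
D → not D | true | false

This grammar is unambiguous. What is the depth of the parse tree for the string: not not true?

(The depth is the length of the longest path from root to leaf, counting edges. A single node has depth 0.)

5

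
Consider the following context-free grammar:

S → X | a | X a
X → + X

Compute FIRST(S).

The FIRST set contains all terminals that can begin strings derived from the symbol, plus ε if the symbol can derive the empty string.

We compute FIRST(S) using the standard algorithm.
FIRST(S) = {+, a}
FIRST(X) = {+}
Therefore, FIRST(S) = {+, a}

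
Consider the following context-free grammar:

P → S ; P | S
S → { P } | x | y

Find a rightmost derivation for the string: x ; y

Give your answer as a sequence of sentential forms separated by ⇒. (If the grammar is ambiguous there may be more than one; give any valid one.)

P ⇒ S ; P ⇒ S ; S ⇒ S ; y ⇒ x ; y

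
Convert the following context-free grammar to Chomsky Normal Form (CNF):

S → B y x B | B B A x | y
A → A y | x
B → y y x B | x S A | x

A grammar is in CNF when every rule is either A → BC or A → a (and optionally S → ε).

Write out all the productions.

TY → y; TX → x; S → y; A → x; B → x; S → B X0; X0 → TY X1; X1 → TX B; S → B X2; X2 → B X3; X3 → A TX; A → A TY; B → TY X4; X4 → TY X5; X5 → TX B; B → TX X6; X6 → S A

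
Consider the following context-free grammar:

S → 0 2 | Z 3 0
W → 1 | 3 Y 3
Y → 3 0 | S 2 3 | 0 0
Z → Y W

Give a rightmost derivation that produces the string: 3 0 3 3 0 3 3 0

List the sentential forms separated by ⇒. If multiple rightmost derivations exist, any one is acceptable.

S ⇒ Z 3 0 ⇒ Y W 3 0 ⇒ Y 3 Y 3 3 0 ⇒ Y 3 3 0 3 3 0 ⇒ 3 0 3 3 0 3 3 0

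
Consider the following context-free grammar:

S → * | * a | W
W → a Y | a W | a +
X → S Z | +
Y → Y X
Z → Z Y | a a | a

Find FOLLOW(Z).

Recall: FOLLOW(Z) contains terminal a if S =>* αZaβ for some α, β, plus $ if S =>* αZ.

We compute FOLLOW(Z) using the standard algorithm.
FOLLOW(S) starts with {$}.
FIRST(S) = {*, a}
FIRST(W) = {a}
FIRST(X) = {*, +, a}
FIRST(Y) = {}
FIRST(Z) = {a}
FOLLOW(S) = {$, a}
FOLLOW(W) = {$, a}
FOLLOW(X) = {$, *, +, a}
FOLLOW(Y) = {$, *, +, a}
FOLLOW(Z) = {$, *, +, a}
Therefore, FOLLOW(Z) = {$, *, +, a}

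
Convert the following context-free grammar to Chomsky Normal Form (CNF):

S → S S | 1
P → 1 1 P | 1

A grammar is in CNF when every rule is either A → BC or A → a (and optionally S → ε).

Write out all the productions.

S → 1; T1 → 1; P → 1; S → S S; P → T1 X0; X0 → T1 P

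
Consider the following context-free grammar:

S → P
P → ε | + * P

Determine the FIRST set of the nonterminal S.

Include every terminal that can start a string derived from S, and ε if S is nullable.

We compute FIRST(S) using the standard algorithm.
FIRST(P) = {+, ε}
FIRST(S) = {+, ε}
Therefore, FIRST(S) = {+, ε}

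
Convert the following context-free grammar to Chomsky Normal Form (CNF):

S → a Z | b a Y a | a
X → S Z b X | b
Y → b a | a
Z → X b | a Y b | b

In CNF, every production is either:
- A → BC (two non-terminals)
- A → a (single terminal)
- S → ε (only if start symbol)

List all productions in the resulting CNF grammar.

TA → a; TB → b; S → a; X → b; Y → a; Z → b; S → TA Z; S → TB X0; X0 → TA X1; X1 → Y TA; X → S X2; X2 → Z X3; X3 → TB X; Y → TB TA; Z → X TB; Z → TA X4; X4 → Y TB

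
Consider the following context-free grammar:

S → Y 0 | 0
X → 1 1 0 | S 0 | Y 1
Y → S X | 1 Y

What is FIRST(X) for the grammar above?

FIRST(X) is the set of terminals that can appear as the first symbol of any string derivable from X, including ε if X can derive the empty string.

We compute FIRST(X) using the standard algorithm.
FIRST(S) = {0, 1}
FIRST(X) = {0, 1}
FIRST(Y) = {0, 1}
Therefore, FIRST(X) = {0, 1}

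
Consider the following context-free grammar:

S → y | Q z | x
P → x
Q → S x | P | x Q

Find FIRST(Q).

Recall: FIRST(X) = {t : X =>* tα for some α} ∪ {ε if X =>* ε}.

We compute FIRST(Q) using the standard algorithm.
FIRST(P) = {x}
FIRST(Q) = {x, y}
FIRST(S) = {x, y}
Therefore, FIRST(Q) = {x, y}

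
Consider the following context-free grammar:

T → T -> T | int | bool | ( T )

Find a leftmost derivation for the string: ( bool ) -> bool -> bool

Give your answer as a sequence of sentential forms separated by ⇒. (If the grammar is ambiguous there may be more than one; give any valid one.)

T ⇒ T -> T ⇒ T -> T -> T ⇒ ( T ) -> T -> T ⇒ ( bool ) -> T -> T ⇒ ( bool ) -> bool -> T ⇒ ( bool ) -> bool -> bool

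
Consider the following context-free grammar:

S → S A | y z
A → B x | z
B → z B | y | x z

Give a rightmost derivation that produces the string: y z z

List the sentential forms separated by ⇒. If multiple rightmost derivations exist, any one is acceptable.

S ⇒ S A ⇒ S z ⇒ y z z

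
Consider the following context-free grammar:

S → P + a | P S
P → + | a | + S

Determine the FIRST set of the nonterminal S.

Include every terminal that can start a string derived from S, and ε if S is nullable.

We compute FIRST(S) using the standard algorithm.
FIRST(P) = {+, a}
FIRST(S) = {+, a}
Therefore, FIRST(S) = {+, a}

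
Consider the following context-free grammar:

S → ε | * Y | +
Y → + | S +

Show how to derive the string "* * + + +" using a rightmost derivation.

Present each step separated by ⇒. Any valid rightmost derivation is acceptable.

S ⇒ * Y ⇒ * S + ⇒ * * Y + ⇒ * * S + + ⇒ * * + + +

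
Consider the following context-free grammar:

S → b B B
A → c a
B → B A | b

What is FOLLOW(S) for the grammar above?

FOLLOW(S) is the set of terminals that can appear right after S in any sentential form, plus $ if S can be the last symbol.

We compute FOLLOW(S) using the standard algorithm.
FOLLOW(S) starts with {$}.
FIRST(A) = {c}
FIRST(B) = {b}
FIRST(S) = {b}
FOLLOW(A) = {$, b, c}
FOLLOW(B) = {$, b, c}
FOLLOW(S) = {$}
Therefore, FOLLOW(S) = {$}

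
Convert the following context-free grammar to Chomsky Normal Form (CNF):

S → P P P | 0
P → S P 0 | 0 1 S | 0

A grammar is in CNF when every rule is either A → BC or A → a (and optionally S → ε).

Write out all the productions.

S → 0; T0 → 0; T1 → 1; P → 0; S → P X0; X0 → P P; P → S X1; X1 → P T0; P → T0 X2; X2 → T1 S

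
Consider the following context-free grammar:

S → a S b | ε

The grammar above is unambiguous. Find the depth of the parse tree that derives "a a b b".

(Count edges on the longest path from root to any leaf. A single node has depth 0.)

3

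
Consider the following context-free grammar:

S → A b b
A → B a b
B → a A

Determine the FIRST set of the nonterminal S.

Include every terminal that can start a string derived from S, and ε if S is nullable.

We compute FIRST(S) using the standard algorithm.
FIRST(A) = {a}
FIRST(B) = {a}
FIRST(S) = {a}
Therefore, FIRST(S) = {a}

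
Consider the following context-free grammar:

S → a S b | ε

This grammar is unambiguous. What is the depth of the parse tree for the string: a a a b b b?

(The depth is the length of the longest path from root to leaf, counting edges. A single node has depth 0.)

4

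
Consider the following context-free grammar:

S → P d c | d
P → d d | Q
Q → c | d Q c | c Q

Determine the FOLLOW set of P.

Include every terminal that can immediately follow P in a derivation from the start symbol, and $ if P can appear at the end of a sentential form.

We compute FOLLOW(P) using the standard algorithm.
FOLLOW(S) starts with {$}.
FIRST(P) = {c, d}
FIRST(Q) = {c, d}
FIRST(S) = {c, d}
FOLLOW(P) = {d}
FOLLOW(Q) = {c, d}
FOLLOW(S) = {$}
Therefore, FOLLOW(P) = {d}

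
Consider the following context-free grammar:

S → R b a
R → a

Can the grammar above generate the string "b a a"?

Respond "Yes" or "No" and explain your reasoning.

No - no valid derivation exists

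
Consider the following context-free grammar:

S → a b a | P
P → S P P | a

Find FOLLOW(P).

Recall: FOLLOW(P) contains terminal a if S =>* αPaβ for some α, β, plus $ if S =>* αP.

We compute FOLLOW(P) using the standard algorithm.
FOLLOW(S) starts with {$}.
FIRST(P) = {a}
FIRST(S) = {a}
FOLLOW(P) = {$, a}
FOLLOW(S) = {$, a}
Therefore, FOLLOW(P) = {$, a}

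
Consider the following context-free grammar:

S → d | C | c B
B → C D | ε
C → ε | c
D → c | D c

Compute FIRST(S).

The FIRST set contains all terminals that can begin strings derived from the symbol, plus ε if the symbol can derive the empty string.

We compute FIRST(S) using the standard algorithm.
FIRST(B) = {c, ε}
FIRST(C) = {c, ε}
FIRST(D) = {c}
FIRST(S) = {c, d, ε}
Therefore, FIRST(S) = {c, d, ε}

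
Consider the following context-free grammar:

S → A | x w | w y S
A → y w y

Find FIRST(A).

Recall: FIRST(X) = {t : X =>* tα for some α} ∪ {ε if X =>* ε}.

We compute FIRST(A) using the standard algorithm.
FIRST(A) = {y}
FIRST(S) = {w, x, y}
Therefore, FIRST(A) = {y}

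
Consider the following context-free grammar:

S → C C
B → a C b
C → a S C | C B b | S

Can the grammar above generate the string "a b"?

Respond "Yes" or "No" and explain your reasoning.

No - no valid derivation exists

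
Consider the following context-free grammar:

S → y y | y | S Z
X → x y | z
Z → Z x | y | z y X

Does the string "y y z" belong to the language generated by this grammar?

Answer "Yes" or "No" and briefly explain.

No - no valid derivation exists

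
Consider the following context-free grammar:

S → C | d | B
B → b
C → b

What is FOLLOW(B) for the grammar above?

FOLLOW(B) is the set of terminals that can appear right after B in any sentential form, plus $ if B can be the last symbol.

We compute FOLLOW(B) using the standard algorithm.
FOLLOW(S) starts with {$}.
FIRST(B) = {b}
FIRST(C) = {b}
FIRST(S) = {b, d}
FOLLOW(B) = {$}
FOLLOW(C) = {$}
FOLLOW(S) = {$}
Therefore, FOLLOW(B) = {$}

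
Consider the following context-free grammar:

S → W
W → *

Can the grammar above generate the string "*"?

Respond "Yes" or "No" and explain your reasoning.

Yes - a valid derivation exists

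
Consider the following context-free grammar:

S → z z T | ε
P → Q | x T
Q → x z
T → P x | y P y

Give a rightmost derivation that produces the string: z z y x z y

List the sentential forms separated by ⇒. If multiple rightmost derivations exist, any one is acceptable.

S ⇒ z z T ⇒ z z y P y ⇒ z z y Q y ⇒ z z y x z y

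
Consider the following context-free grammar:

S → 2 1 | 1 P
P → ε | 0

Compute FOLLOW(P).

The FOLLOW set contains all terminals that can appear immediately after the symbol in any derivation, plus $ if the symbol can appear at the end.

We compute FOLLOW(P) using the standard algorithm.
FOLLOW(S) starts with {$}.
FIRST(P) = {0, ε}
FIRST(S) = {1, 2}
FOLLOW(P) = {$}
FOLLOW(S) = {$}
Therefore, FOLLOW(P) = {$}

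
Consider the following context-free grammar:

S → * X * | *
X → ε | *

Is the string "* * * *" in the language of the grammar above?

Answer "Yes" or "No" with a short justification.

No - no valid derivation exists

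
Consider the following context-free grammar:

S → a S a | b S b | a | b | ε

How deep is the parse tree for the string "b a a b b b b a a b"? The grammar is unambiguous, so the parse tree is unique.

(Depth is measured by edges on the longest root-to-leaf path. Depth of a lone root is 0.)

6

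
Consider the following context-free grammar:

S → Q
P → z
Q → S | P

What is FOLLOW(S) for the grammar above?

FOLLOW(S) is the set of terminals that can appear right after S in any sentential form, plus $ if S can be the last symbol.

We compute FOLLOW(S) using the standard algorithm.
FOLLOW(S) starts with {$}.
FIRST(P) = {z}
FIRST(Q) = {z}
FIRST(S) = {z}
FOLLOW(P) = {$}
FOLLOW(Q) = {$}
FOLLOW(S) = {$}
Therefore, FOLLOW(S) = {$}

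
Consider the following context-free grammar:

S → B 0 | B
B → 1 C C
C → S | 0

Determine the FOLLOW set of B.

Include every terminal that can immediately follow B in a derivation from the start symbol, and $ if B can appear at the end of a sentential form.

We compute FOLLOW(B) using the standard algorithm.
FOLLOW(S) starts with {$}.
FIRST(B) = {1}
FIRST(C) = {0, 1}
FIRST(S) = {1}
FOLLOW(B) = {$, 0, 1}
FOLLOW(C) = {$, 0, 1}
FOLLOW(S) = {$, 0, 1}
Therefore, FOLLOW(B) = {$, 0, 1}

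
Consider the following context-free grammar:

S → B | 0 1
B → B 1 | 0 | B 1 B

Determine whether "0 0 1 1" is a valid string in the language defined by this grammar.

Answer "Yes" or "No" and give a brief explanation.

No - no valid derivation exists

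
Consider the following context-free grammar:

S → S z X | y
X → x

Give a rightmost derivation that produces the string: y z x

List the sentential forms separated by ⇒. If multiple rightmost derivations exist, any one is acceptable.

S ⇒ S z X ⇒ S z x ⇒ y z x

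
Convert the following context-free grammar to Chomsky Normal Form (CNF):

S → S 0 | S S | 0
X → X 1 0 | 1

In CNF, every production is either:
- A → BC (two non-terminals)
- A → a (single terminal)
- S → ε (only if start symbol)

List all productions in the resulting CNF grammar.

T0 → 0; S → 0; T1 → 1; X → 1; S → S T0; S → S S; X → X X0; X0 → T1 T0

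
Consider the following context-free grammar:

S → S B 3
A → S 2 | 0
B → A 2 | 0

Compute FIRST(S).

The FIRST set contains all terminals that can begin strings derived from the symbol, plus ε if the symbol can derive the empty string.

We compute FIRST(S) using the standard algorithm.
FIRST(A) = {0}
FIRST(B) = {0}
FIRST(S) = {}
Therefore, FIRST(S) = {}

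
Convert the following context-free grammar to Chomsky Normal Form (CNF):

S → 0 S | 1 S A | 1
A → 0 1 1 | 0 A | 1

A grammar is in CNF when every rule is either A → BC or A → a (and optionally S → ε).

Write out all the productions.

T0 → 0; T1 → 1; S → 1; A → 1; S → T0 S; S → T1 X0; X0 → S A; A → T0 X1; X1 → T1 T1; A → T0 A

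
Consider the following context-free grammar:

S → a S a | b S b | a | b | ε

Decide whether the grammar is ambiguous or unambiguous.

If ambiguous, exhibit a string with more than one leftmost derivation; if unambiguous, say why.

Unambiguous - every string in the language has a unique leftmost derivation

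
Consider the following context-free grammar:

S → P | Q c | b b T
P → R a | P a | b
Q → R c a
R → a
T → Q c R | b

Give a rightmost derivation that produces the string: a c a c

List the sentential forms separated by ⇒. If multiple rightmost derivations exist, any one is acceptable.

S ⇒ Q c ⇒ R c a c ⇒ a c a c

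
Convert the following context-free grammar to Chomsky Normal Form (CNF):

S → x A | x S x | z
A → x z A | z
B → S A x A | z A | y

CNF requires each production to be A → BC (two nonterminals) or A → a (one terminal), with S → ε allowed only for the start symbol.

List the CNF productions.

TX → x; S → z; TZ → z; A → z; B → y; S → TX A; S → TX X0; X0 → S TX; A → TX X1; X1 → TZ A; B → S X2; X2 → A X3; X3 → TX A; B → TZ A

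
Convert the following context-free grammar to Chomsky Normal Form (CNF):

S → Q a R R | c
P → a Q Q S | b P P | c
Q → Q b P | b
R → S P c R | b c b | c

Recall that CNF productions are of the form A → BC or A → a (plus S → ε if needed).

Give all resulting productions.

TA → a; S → c; TB → b; P → c; Q → b; TC → c; R → c; S → Q X0; X0 → TA X1; X1 → R R; P → TA X2; X2 → Q X3; X3 → Q S; P → TB X4; X4 → P P; Q → Q X5; X5 → TB P; R → S X6; X6 → P X7; X7 → TC R; R → TB X8; X8 → TC TB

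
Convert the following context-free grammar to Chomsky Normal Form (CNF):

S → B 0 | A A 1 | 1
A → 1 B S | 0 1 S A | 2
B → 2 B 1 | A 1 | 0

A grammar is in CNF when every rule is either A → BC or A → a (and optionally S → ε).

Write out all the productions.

T0 → 0; T1 → 1; S → 1; A → 2; T2 → 2; B → 0; S → B T0; S → A X0; X0 → A T1; A → T1 X1; X1 → B S; A → T0 X2; X2 → T1 X3; X3 → S A; B → T2 X4; X4 → B T1; B → A T1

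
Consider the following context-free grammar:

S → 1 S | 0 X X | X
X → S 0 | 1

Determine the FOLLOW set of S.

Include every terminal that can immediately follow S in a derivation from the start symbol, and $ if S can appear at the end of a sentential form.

We compute FOLLOW(S) using the standard algorithm.
FOLLOW(S) starts with {$}.
FIRST(S) = {0, 1}
FIRST(X) = {0, 1}
FOLLOW(S) = {$, 0}
FOLLOW(X) = {$, 0, 1}
Therefore, FOLLOW(S) = {$, 0}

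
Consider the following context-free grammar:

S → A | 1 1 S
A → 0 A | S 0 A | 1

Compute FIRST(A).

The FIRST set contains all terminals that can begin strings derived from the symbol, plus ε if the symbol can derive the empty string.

We compute FIRST(A) using the standard algorithm.
FIRST(A) = {0, 1}
FIRST(S) = {0, 1}
Therefore, FIRST(A) = {0, 1}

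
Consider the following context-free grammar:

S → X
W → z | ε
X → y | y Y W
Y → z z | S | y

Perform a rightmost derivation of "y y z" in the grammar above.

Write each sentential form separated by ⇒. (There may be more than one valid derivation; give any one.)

S ⇒ X ⇒ y Y W ⇒ y Y z ⇒ y y z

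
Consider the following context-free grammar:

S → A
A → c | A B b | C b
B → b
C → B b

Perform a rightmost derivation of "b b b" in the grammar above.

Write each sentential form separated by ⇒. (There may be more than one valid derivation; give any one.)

S ⇒ A ⇒ C b ⇒ B b b ⇒ b b b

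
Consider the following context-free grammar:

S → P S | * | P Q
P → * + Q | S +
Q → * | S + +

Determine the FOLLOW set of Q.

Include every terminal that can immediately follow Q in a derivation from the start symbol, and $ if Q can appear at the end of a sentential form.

We compute FOLLOW(Q) using the standard algorithm.
FOLLOW(S) starts with {$}.
FIRST(P) = {*}
FIRST(Q) = {*}
FIRST(S) = {*}
FOLLOW(P) = {*}
FOLLOW(Q) = {$, *, +}
FOLLOW(S) = {$, +}
Therefore, FOLLOW(Q) = {$, *, +}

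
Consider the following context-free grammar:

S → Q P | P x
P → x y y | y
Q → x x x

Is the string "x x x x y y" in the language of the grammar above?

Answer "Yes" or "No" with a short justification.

Yes - a valid derivation exists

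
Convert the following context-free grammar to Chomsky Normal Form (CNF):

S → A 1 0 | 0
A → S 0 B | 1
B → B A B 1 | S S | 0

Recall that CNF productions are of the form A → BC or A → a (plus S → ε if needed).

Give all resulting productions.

T1 → 1; T0 → 0; S → 0; A → 1; B → 0; S → A X0; X0 → T1 T0; A → S X1; X1 → T0 B; B → B X2; X2 → A X3; X3 → B T1; B → S S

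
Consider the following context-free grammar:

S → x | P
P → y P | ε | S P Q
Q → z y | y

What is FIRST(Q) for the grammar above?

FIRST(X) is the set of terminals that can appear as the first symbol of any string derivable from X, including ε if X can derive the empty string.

We compute FIRST(Q) using the standard algorithm.
FIRST(P) = {x, y, z, ε}
FIRST(Q) = {y, z}
FIRST(S) = {x, y, z, ε}
Therefore, FIRST(Q) = {y, z}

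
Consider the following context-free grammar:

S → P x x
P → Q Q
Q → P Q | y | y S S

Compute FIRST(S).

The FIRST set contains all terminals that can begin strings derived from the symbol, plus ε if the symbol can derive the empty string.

We compute FIRST(S) using the standard algorithm.
FIRST(P) = {y}
FIRST(Q) = {y}
FIRST(S) = {y}
Therefore, FIRST(S) = {y}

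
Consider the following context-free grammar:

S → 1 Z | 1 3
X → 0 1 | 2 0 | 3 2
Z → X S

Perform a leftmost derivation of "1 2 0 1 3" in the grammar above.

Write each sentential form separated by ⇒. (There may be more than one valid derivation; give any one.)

S ⇒ 1 Z ⇒ 1 X S ⇒ 1 2 0 S ⇒ 1 2 0 1 3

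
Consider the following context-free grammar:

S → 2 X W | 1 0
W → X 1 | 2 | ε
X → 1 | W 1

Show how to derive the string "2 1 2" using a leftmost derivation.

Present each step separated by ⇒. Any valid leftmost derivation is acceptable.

S ⇒ 2 X W ⇒ 2 1 W ⇒ 2 1 2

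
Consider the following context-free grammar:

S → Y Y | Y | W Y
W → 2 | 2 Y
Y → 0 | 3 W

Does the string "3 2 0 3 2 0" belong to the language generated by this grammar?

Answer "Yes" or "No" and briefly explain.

Yes - a valid derivation exists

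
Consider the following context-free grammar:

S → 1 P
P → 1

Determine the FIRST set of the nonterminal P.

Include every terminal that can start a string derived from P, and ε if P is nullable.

We compute FIRST(P) using the standard algorithm.
FIRST(P) = {1}
FIRST(S) = {1}
Therefore, FIRST(P) = {1}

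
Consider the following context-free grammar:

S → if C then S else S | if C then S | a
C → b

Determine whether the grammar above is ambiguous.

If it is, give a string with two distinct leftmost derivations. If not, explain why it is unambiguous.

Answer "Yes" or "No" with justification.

Yes - the string 'if b then a else if b then if b then a else a' has two distinct leftmost derivations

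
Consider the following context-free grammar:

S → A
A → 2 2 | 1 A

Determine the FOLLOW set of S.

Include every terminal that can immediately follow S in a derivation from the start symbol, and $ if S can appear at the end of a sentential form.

We compute FOLLOW(S) using the standard algorithm.
FOLLOW(S) starts with {$}.
FIRST(A) = {1, 2}
FIRST(S) = {1, 2}
FOLLOW(A) = {$}
FOLLOW(S) = {$}
Therefore, FOLLOW(S) = {$}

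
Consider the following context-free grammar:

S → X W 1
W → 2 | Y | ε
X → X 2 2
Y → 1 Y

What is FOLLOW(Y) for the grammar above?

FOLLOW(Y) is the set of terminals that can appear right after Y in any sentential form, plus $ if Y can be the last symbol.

We compute FOLLOW(Y) using the standard algorithm.
FOLLOW(S) starts with {$}.
FIRST(S) = {}
FIRST(W) = {1, 2, ε}
FIRST(X) = {}
FIRST(Y) = {1}
FOLLOW(S) = {$}
FOLLOW(W) = {1}
FOLLOW(X) = {1, 2}
FOLLOW(Y) = {1}
Therefore, FOLLOW(Y) = {1}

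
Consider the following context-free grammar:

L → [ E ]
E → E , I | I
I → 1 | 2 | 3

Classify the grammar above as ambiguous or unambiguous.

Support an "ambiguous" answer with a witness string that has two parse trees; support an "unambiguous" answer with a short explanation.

Unambiguous - every string in the language has a unique parse tree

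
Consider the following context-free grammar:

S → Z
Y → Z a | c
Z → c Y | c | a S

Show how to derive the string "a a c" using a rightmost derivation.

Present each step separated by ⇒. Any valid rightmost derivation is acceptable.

S ⇒ Z ⇒ a S ⇒ a Z ⇒ a a S ⇒ a a Z ⇒ a a c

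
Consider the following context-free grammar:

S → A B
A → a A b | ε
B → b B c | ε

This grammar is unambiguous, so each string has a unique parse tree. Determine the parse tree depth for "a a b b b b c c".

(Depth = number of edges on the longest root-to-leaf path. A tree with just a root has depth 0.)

4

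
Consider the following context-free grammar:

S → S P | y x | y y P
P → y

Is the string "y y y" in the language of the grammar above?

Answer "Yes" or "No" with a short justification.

Yes - a valid derivation exists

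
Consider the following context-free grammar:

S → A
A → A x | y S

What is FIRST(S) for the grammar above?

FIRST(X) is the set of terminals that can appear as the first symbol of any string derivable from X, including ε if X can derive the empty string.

We compute FIRST(S) using the standard algorithm.
FIRST(A) = {y}
FIRST(S) = {y}
Therefore, FIRST(S) = {y}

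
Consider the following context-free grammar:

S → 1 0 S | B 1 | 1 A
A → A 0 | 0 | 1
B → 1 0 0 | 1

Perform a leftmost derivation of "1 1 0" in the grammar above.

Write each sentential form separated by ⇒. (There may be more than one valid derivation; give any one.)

S ⇒ 1 A ⇒ 1 A 0 ⇒ 1 1 0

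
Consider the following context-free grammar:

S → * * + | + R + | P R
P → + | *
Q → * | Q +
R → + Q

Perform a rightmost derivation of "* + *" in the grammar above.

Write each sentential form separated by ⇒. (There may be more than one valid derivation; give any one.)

S ⇒ P R ⇒ P + Q ⇒ P + * ⇒ * + *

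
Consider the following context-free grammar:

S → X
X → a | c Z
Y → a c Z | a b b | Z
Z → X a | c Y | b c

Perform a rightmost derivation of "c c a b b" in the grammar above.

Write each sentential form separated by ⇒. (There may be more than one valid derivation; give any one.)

S ⇒ X ⇒ c Z ⇒ c c Y ⇒ c c a b b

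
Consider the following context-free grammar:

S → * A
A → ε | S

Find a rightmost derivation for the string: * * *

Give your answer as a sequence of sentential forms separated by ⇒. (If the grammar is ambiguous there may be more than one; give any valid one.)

S ⇒ * A ⇒ * S ⇒ * * A ⇒ * * S ⇒ * * * A ⇒ * * *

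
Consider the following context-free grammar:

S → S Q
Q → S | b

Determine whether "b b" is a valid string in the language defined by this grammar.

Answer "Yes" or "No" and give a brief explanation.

No - no valid derivation exists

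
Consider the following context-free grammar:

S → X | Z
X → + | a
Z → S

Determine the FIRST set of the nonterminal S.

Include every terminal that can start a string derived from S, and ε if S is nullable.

We compute FIRST(S) using the standard algorithm.
FIRST(S) = {+, a}
FIRST(X) = {+, a}
FIRST(Z) = {+, a}
Therefore, FIRST(S) = {+, a}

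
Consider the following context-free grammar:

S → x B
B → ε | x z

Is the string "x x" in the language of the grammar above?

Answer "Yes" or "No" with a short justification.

No - no valid derivation exists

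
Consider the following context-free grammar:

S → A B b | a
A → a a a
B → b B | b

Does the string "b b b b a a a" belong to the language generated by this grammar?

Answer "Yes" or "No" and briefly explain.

No - no valid derivation exists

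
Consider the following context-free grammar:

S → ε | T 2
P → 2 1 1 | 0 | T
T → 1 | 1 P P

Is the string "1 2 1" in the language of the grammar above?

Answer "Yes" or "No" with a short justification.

No - no valid derivation exists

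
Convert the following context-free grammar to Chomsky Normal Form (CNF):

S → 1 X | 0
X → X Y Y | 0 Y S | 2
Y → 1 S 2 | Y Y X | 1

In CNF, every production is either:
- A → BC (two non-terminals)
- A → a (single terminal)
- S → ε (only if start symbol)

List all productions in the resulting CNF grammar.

T1 → 1; S → 0; T0 → 0; X → 2; T2 → 2; Y → 1; S → T1 X; X → X X0; X0 → Y Y; X → T0 X1; X1 → Y S; Y → T1 X2; X2 → S T2; Y → Y X3; X3 → Y X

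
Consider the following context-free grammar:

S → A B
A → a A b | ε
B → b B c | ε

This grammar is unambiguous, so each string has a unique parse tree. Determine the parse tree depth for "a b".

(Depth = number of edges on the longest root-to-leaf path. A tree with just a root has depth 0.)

3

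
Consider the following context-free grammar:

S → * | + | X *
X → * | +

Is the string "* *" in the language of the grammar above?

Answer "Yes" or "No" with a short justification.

Yes - a valid derivation exists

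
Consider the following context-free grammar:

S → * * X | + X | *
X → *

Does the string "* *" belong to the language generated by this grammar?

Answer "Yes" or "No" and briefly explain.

No - no valid derivation exists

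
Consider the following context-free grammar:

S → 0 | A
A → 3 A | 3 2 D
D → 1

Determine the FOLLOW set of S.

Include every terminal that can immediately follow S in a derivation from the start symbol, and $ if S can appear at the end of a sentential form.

We compute FOLLOW(S) using the standard algorithm.
FOLLOW(S) starts with {$}.
FIRST(A) = {3}
FIRST(D) = {1}
FIRST(S) = {0, 3}
FOLLOW(A) = {$}
FOLLOW(D) = {$}
FOLLOW(S) = {$}
Therefore, FOLLOW(S) = {$}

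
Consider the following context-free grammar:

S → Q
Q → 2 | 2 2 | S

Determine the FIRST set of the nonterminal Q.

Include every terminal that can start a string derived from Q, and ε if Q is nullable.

We compute FIRST(Q) using the standard algorithm.
FIRST(Q) = {2}
FIRST(S) = {2}
Therefore, FIRST(Q) = {2}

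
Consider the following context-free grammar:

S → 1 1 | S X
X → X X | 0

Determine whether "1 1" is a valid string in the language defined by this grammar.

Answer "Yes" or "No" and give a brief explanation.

Yes - a valid derivation exists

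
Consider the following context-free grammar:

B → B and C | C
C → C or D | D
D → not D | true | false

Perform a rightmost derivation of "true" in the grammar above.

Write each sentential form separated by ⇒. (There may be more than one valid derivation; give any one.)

B ⇒ C ⇒ D ⇒ true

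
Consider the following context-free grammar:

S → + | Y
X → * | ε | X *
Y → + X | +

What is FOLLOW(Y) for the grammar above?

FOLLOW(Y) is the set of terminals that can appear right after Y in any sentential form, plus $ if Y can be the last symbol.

We compute FOLLOW(Y) using the standard algorithm.
FOLLOW(S) starts with {$}.
FIRST(S) = {+}
FIRST(X) = {*, ε}
FIRST(Y) = {+}
FOLLOW(S) = {$}
FOLLOW(X) = {$, *}
FOLLOW(Y) = {$}
Therefore, FOLLOW(Y) = {$}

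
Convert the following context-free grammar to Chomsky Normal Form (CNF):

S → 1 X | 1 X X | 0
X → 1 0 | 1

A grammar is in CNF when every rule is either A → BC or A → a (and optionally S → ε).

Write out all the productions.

T1 → 1; S → 0; T0 → 0; X → 1; S → T1 X; S → T1 X0; X0 → X X; X → T1 T0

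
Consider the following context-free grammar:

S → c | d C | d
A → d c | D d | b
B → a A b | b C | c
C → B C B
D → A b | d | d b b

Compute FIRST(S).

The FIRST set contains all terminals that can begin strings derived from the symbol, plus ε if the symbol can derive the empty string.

We compute FIRST(S) using the standard algorithm.
FIRST(A) = {b, d}
FIRST(B) = {a, b, c}
FIRST(C) = {a, b, c}
FIRST(D) = {b, d}
FIRST(S) = {c, d}
Therefore, FIRST(S) = {c, d}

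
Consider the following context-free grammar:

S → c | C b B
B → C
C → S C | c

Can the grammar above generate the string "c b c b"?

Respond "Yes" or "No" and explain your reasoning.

No - no valid derivation exists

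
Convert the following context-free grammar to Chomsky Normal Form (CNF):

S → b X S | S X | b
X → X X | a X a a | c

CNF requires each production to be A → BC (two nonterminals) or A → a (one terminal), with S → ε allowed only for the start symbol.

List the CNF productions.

TB → b; S → b; TA → a; X → c; S → TB X0; X0 → X S; S → S X; X → X X; X → TA X1; X1 → X X2; X2 → TA TA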